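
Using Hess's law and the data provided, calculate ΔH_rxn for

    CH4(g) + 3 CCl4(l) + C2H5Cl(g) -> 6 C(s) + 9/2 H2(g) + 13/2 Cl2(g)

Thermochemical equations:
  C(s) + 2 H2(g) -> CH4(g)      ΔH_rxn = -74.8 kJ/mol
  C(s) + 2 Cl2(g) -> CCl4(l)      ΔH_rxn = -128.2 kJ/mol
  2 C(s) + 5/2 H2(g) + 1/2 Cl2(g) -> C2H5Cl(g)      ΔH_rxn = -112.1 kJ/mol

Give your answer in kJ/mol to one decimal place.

ΔH_rxn = 571.5 kJ/mol

equation 1 reversed (CH4(g) must end up as a reactant): +74.8 kJ/mol
equation 2 reversed and × 3 (reverse to put CCl4(l) on the reactant side; scale by 3 for the 3 CCl4(l)): (-3)·(-128.2) = +384.6 kJ/mol
equation 3 reversed (C2H5Cl(g) must end up as a reactant): +112.1 kJ/mol
Since enthalpy is a state function, ΔH_rxn = (-1)·(-74.8) + (-3)·(-128.2) + (-1)·(-112.1) = 571.5 kJ/mol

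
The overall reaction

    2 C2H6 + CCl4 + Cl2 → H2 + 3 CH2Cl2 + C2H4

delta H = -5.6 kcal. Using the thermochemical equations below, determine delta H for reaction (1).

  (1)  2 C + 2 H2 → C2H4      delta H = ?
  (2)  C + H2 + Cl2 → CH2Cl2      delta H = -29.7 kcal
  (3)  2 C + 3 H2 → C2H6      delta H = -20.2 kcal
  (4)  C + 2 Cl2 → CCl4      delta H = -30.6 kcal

(1) as written (C2H4 already on the product side): contributes x
(2) × 3 (scale by 3 for the 3 CH2Cl2): (3)·(-29.7) = -89.1 kcal
(3) reversed and × 2 (reverse to put C2H6 on the reactant side; ×2 to match 2 C2H6 in the target): (-2)·(-20.2) = +40.4 kcal
(4) reversed (reverse to put CCl4 on the reactant side): +30.6 kcal
-5.6 = (-89.1) + (+40.4) + (+30.6) + x
x = (-5.6 − (-18.1)) / (1) = 12.5 kcal

delta H = 12.5 kcal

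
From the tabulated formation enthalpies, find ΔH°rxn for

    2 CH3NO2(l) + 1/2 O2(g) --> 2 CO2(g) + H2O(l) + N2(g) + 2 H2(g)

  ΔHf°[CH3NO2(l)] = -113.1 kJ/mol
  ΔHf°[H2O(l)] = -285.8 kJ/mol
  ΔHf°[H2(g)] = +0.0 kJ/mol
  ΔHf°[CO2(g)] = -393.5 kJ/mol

ΔH°rxn = -846.6 kJ/mol

ΔH°rxn = Σ nΔHf°(products) − Σ nΔHf°(reactants).
Products: 2·(-393.5) + 1·(-285.8) + 1·(+0.0) + 2·(+0.0) = -1072.8
Reactants: 2·(-113.1) + 1/2·(+0.0) = -226.2
ΔH°rxn = (-1072.8) − (-226.2) = -846.6 kJ/mol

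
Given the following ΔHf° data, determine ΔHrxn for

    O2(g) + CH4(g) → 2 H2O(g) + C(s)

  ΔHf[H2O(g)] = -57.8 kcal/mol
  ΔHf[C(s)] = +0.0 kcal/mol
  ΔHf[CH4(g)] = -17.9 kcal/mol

ΔHrxn = -97.7 kcal/mol

Products: 2·(-57.8) + 1·(+0.0) = -115.6
Reactants: 1·(+0.0) + 1·(-17.9) = -17.9
ΔHrxn = (-115.6) − (-17.9) = -97.7 kcal/mol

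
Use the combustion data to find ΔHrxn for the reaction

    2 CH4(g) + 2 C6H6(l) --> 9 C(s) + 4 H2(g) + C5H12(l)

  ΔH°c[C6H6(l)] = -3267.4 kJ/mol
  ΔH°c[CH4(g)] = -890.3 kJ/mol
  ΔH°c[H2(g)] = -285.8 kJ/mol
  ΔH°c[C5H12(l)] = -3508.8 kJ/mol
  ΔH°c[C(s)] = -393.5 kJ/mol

Using ΔH = Σ nΔHc°(reactants) − Σ nΔHc°(products):
= [2·(-890.3) + 2·(-3267.4)] − [9·(-393.5) + 4·(-285.8) + 1·(-3508.8)]
= -121.9 kJ/mol

ΔHrxn = -121.9 kJ/mol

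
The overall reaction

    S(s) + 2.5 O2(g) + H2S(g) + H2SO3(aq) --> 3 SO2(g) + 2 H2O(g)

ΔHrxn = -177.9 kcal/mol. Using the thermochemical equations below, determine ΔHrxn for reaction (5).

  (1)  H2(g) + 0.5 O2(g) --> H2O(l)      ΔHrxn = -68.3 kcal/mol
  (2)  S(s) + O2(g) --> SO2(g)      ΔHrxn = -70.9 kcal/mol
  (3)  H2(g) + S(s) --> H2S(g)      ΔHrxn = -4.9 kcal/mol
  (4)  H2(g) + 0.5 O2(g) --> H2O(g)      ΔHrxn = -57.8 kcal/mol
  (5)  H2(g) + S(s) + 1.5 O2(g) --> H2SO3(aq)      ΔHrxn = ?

ΔHrxn = -145.5 kcal/mol

(1): not needed.
(2) × 3: (3)·(-70.9) = -212.7 kcal/mol
(3) reversed: +4.9 kcal/mol
(4) × 2: (2)·(-57.8) = -115.6 kcal/mol
(5) reversed: contributes −x
-177.9 = (-212.7) + (+4.9) + (-115.6) − x
x = (-177.9 − (-323.4)) / (-1) = -145.5 kcal/mol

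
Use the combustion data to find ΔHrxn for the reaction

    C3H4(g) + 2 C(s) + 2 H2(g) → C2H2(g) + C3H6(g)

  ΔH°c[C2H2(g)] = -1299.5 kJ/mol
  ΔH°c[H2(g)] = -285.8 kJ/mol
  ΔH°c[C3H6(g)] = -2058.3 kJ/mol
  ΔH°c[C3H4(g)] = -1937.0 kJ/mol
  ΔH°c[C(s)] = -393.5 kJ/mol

ΔHrxn = 62.2 kJ/mol

Using ΔH = Σ nΔHc°(reactants) − Σ nΔHc°(products):
= [1·(-1937.0) + 2·(-393.5) + 2·(-285.8)] − [1·(-1299.5) + 1·(-2058.3)]
= 62.2 kJ/mol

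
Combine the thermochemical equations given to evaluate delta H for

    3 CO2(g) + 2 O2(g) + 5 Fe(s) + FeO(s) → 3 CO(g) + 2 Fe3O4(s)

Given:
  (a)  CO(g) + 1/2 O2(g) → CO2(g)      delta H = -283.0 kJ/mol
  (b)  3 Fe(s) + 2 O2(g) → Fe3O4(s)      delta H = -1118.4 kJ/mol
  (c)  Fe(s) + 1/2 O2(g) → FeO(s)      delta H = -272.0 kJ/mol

(a) reversed and × 3: (-3)·(-283.0) = +849.0 kJ/mol
(b) × 2: (2)·(-1118.4) = -2236.8 kJ/mol
(c) reversed: +272.0 kJ/mol
delta H = (+849.0) + (-2236.8) + (+272.0) = -1115.8 kJ/mol

delta H = -1115.8 kJ/mol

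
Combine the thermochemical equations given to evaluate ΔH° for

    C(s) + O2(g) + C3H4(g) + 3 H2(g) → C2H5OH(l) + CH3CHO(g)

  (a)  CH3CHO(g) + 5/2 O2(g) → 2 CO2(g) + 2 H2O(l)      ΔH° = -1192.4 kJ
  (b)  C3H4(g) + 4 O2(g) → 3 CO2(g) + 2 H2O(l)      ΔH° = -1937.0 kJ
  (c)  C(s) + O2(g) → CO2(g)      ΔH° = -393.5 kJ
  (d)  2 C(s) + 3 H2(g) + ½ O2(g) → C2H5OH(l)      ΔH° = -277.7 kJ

ΔH° = -628.8 kJ

(a) reversed: +1192.4 kJ
(b) as written: -1937.0 kJ
(c) reversed: +393.5 kJ
(d) as written: -277.7 kJ
By Hess's law, ΔH° = (+1192.4) + (-1937.0) + (+393.5) + (-277.7) = -628.8 kJ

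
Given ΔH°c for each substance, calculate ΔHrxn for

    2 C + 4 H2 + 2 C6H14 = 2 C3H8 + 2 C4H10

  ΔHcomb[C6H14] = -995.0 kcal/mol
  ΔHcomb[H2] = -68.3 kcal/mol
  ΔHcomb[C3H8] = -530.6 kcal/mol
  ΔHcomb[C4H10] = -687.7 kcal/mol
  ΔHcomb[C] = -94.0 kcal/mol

ΔHrxn = -14.6 kcal/mol

Using ΔH = Σ nΔHc°(reactants) − Σ nΔHc°(products):
= [2·(-94.0) + 4·(-68.3) + 2·(-995.0)] − [2·(-530.6) + 2·(-687.7)]
= -14.6 kcal/mol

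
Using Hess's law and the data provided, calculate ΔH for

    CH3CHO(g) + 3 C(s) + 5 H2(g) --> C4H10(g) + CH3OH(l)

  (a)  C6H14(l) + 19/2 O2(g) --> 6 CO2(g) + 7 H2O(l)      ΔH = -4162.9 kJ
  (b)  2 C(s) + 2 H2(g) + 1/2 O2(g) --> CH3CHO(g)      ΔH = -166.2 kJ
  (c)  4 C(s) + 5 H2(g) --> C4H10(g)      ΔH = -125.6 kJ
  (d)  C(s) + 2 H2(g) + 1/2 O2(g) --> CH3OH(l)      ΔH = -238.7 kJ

(a): not needed (H2O(l) appears nowhere else).
(b) reversed (reverse to put CH3CHO(g) on the reactant side): +166.2 kJ
(c) as written (C4H10(g) already on the product side): -125.6 kJ
(d) as written (CH3OH(l) already on the product side): -238.7 kJ
ΔH = (-1)·(-166.2) + (1)·(-125.6) + (1)·(-238.7) = -198.1 kJ

ΔH = -198.1 kJ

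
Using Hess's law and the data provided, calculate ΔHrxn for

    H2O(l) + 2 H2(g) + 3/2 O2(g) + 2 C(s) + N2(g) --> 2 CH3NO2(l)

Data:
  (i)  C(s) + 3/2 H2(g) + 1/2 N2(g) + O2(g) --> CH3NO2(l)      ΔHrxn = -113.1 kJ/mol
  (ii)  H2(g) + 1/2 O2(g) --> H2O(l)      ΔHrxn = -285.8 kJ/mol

(i) × 2 (scale by 2 for the 2 CH3NO2(l)): (2)·(-113.1) = -226.2 kJ/mol
(ii) reversed (H2O(l) must end up as a reactant): +285.8 kJ/mol
Summing the manipulated equations, ΔHrxn = (-226.2) + (+285.8) = 59.6 kJ/mol

ΔHrxn = 59.6 kJ/mol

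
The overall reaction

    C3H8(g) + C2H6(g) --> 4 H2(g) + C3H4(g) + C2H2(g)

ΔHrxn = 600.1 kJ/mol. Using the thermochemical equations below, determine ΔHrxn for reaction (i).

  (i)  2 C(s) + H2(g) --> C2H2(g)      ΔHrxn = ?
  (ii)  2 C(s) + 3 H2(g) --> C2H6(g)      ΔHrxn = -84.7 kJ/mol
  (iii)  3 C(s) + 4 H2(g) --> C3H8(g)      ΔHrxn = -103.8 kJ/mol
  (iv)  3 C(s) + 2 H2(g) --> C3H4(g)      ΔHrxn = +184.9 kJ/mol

(i) as written: contributes x
(ii) reversed: +84.7 kJ/mol
(iii) reversed: +103.8 kJ/mol
(iv) as written: +184.9 kJ/mol
+600.1 = (+84.7) + (+103.8) + (+184.9) + x
x = (+600.1 − (+373.4)) / (1) = 226.7 kJ/mol

ΔHrxn = 226.7 kJ/mol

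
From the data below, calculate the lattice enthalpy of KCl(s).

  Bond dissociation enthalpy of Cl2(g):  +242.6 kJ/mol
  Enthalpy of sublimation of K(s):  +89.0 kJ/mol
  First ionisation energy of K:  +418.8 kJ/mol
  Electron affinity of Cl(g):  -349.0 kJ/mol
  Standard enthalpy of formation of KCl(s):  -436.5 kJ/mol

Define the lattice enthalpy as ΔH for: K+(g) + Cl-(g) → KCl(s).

ΔHf° = 1·ΔHsub + 1·(ΣIE) + 1/2·D(Cl2) + 1·EA + U
-436.5 = 1·(+89.0) + 1·(+418.8) + 1/2·(+242.6) + 1·(-349.0) + U
U = -436.5 − (+280.1) = -716.6 kJ/mol

U = -716.6 kJ/mol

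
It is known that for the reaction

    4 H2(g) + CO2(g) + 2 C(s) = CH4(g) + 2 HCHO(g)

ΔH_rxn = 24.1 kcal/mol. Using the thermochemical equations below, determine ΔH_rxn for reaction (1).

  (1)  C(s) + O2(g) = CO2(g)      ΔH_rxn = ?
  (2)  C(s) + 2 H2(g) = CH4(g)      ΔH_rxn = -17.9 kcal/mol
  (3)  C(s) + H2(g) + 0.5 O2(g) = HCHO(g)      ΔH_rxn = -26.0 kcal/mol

(1) reversed (reverse to put CO2(g) on the reactant side): contributes −x
(2) as written (CH4(g) already on the product side): -17.9 kcal/mol
(3) × 2 (×2 to match 2 HCHO(g) in the target): (2)·(-26.0) = -52.0 kcal/mol
+24.1 = (-17.9) + (-52.0) − x
x = (+24.1 − (-69.9)) / (-1) = -94.0 kcal/mol

ΔH_rxn = -94.0 kcal/mol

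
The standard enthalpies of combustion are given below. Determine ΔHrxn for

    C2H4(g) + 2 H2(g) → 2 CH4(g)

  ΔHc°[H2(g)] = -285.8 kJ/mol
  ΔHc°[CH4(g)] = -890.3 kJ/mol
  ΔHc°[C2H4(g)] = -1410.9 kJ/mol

ΔHrxn = -201.9 kJ/mol

With combustion enthalpies, reactants minus products:
= [1·(-1410.9) + 2·(-285.8)] − [2·(-890.3)]
= -201.9 kJ/mol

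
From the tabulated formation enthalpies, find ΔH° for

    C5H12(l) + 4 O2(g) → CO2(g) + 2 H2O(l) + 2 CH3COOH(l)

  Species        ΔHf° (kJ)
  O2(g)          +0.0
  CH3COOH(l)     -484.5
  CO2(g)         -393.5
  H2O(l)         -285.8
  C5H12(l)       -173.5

ΔH° = -1760.6 kJ

Products: 1·(-393.5) + 2·(-285.8) + 2·(-484.5) = -1934.1
Reactants: 1·(-173.5) + 4·(+0.0) = -173.5
ΔH° = (-1934.1) − (-173.5) = -1760.6 kJ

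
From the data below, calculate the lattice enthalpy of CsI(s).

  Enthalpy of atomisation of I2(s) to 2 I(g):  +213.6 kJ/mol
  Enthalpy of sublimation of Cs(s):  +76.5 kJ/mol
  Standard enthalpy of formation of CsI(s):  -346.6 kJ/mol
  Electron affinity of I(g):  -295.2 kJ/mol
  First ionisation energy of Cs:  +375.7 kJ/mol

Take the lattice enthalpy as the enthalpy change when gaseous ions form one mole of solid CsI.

ΔHf° = 1·ΔHsub + 1·(ΣIE) + 1/2·D(I2) + 1·EA + U
-346.6 = 1·(+76.5) + 1·(+375.7) + 1/2·(+213.6) + 1·(-295.2) + U
U = -346.6 − (+263.8) = -610.4 kJ/mol

U = -610.4 kJ/mol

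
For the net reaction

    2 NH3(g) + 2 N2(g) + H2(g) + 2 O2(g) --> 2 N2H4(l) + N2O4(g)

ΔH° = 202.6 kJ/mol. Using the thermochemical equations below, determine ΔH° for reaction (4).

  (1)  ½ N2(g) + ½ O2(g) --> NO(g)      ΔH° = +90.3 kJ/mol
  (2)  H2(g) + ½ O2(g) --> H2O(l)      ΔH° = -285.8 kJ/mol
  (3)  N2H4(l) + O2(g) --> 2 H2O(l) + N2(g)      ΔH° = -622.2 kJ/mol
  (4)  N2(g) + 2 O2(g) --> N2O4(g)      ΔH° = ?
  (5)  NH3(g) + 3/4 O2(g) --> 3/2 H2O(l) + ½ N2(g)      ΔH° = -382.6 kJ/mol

ΔH° = 9.2 kJ/mol

(1): not needed.
(2) as written: -285.8 kJ/mol
(3) reversed and × 2: (-2)·(-622.2) = +1244.4 kJ/mol
(4) as written: contributes x
(5) × 2: (2)·(-382.6) = -765.2 kJ/mol
+202.6 = (-285.8) + (+1244.4) + (-765.2) + x
x = (+202.6 − (+193.4)) / (1) = 9.2 kJ/mol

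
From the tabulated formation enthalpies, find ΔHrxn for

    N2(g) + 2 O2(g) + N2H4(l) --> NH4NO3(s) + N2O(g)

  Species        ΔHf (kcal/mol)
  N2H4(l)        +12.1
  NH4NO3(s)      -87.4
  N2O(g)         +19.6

Products: 1·(-87.4) + 1·(+19.6) = -67.8
Reactants: 1·(+0.0) + 2·(+0.0) + 1·(+12.1) = +12.1
ΔHrxn = (-67.8) − (+12.1) = -79.9 kcal/mol

ΔHrxn = -79.9 kcal/mol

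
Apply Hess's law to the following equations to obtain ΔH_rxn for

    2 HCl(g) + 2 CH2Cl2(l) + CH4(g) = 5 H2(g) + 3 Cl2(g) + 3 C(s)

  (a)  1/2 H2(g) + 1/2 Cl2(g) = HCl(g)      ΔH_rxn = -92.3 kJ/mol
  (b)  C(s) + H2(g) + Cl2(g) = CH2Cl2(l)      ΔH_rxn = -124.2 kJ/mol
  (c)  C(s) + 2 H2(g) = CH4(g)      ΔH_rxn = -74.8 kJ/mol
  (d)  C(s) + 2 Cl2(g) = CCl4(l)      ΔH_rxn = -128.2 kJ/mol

ΔH_rxn = 507.8 kJ/mol

(a) reversed and × 2 (HCl(g) must end up as a reactant; ×2 to match 2 HCl(g) in the target): (-2)·(-92.3) = +184.6 kJ/mol
(b) reversed and × 2 (CH2Cl2(l) must end up as a reactant; scale by 2 for the 2 CH2Cl2(l)): (-2)·(-124.2) = +248.4 kJ/mol
(c) reversed (CH4(g) must end up as a reactant): +74.8 kJ/mol
(d): not needed (CCl4(l) appears nowhere else).
Combining the equations, ΔH_rxn = (+184.6) + (+248.4) + (+74.8) = 507.8 kJ/mol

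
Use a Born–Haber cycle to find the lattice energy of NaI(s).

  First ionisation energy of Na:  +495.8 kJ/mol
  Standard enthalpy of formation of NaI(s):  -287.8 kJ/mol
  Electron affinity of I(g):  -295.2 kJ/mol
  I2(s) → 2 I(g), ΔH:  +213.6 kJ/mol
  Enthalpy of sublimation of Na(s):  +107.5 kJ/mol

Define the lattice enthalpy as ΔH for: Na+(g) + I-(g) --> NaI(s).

U = -702.7 kJ/mol

ΔHf° = 1·ΔHsub + 1·(ΣIE) + 1/2·D(I2) + 1·EA + U
-287.8 = 1·(+107.5) + 1·(+495.8) + 1/2·(+213.6) + 1·(-295.2) + U
U = -287.8 − (+414.9) = -702.7 kJ/mol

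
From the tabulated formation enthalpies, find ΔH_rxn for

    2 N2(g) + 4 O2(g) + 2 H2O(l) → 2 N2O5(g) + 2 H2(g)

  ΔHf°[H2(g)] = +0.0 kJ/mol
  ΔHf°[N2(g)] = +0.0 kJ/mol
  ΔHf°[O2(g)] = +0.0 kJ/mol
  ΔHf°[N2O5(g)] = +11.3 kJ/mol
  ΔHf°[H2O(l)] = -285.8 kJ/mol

ΔH_rxn = 594.2 kJ/mol

Products: 2·(+11.3) + 2·(+0.0) = +22.6
Reactants: 2·(+0.0) + 4·(+0.0) + 2·(-285.8) = -571.6
ΔH_rxn = (+22.6) − (-571.6) = 594.2 kJ/mol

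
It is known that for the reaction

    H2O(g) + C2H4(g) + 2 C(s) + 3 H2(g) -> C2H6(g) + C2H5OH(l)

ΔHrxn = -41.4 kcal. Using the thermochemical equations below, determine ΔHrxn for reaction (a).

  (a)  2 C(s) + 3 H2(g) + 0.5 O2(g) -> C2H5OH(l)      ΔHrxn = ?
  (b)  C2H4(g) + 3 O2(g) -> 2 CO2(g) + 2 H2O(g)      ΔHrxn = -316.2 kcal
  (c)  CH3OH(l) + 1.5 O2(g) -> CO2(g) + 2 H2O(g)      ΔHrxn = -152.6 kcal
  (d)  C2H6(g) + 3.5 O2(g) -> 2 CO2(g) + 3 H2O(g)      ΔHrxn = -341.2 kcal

(a) as written: contributes x
(b) as written: -316.2 kcal
(c): not needed.
(d) reversed: +341.2 kcal
-41.4 = (-316.2) + (+341.2) + x
x = (-41.4 − (+25.0)) / (1) = -66.4 kcal

ΔHrxn = -66.4 kcal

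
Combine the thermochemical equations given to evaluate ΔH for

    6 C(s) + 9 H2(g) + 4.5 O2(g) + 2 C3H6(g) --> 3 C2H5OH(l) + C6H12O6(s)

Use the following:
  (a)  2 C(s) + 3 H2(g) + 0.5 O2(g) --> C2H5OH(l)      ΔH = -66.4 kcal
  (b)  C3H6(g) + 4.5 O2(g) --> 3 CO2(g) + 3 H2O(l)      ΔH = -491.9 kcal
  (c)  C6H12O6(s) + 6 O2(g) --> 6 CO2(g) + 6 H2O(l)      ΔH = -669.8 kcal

(a) × 3: (3)·(-66.4) = -199.2 kcal
(b) × 2: (2)·(-491.9) = -983.8 kcal
(c) reversed: +669.8 kcal
ΔH = (3)·(-66.4) + (2)·(-491.9) + (-1)·(-669.8) = -513.2 kcal

ΔH = -513.2 kcal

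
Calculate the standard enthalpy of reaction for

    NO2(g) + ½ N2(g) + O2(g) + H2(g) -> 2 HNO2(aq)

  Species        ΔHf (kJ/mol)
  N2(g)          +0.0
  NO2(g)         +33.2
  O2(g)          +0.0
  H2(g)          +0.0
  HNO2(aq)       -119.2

Products: 2·(-119.2) = -238.4
Reactants: 1·(+33.2) + 1/2·(+0.0) + 1·(+0.0) + 1·(+0.0) = +33.2
ΔHrxn = (-238.4) − (+33.2) = -271.6 kJ/mol

ΔHrxn = -271.6 kJ/mol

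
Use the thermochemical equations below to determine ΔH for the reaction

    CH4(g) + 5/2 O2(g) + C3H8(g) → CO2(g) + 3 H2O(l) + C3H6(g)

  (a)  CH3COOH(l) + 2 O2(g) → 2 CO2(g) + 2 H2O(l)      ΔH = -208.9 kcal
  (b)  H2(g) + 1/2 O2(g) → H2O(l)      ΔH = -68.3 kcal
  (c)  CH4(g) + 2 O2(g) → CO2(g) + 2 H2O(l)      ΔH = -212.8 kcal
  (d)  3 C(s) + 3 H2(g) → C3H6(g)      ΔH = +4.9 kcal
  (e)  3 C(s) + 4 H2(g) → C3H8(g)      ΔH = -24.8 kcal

ΔH = -251.4 kcal

(a): not needed (CH3COOH(l) appears nowhere else).
(b) as written: -68.3 kcal
(c) as written (CH4(g) already on the reactant side): -212.8 kcal
(d) as written (C3H6(g) already on the product side): +4.9 kcal
(e) reversed (reverse to put C3H8(g) on the reactant side): +24.8 kcal
ΔH = (-68.3) + (-212.8) + (+4.9) + (+24.8) = -251.4 kcal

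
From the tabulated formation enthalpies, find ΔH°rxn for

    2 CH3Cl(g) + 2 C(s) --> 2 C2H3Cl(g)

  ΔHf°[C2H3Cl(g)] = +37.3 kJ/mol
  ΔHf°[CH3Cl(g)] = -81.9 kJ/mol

ΔH°rxn = 238.4 kJ/mol

Products: 2·(+37.3) = +74.6
Reactants: 2·(-81.9) + 2·(+0.0) = -163.8
ΔH°rxn = (+74.6) − (-163.8) = 238.4 kJ/mol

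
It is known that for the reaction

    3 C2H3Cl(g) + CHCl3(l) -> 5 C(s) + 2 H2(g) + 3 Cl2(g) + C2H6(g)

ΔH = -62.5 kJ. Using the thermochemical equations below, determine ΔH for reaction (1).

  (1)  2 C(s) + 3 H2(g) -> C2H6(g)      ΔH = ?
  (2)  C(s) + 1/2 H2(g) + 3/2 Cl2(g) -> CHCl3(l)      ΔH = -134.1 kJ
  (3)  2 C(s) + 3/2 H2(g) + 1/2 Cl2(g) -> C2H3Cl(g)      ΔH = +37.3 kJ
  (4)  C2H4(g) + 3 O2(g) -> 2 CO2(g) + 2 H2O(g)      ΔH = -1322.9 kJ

ΔH = -84.7 kJ

(1) as written (C2H6(g) already on the product side): contributes x
(2) reversed (CHCl3(l) must end up as a reactant): +134.1 kJ
(3) reversed and × 3 (C2H3Cl(g) must end up as a reactant; ×3 to match 3 C2H3Cl(g) in the target): (-3)·(+37.3) = -111.9 kJ
(4): not needed (C2H4(g) appears nowhere else).
-62.5 = (+134.1) + (-111.9) + x
x = (-62.5 − (+22.2)) / (1) = -84.7 kJ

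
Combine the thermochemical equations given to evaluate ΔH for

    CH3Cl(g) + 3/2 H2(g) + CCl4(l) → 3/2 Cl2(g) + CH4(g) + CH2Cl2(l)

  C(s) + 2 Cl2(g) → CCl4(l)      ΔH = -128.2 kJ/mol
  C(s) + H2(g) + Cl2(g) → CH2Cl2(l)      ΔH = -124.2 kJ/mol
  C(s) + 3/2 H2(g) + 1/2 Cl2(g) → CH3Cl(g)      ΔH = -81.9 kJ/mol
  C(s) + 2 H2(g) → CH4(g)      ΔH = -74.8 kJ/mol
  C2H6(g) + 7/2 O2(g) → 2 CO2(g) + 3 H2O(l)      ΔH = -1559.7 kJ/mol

equation 1 reversed (CCl4(l) must end up as a reactant): +128.2 kJ/mol
equation 2 as written (CH2Cl2(l) already on the product side): -124.2 kJ/mol
equation 3 reversed (CH3Cl(g) must end up as a reactant): +81.9 kJ/mol
equation 4 as written (CH4(g) already on the product side): -74.8 kJ/mol
equation 5: not needed (O2(g) appears nowhere else).
ΔH = (+128.2) + (-124.2) + (+81.9) + (-74.8) = 11.1 kJ/mol

ΔH = 11.1 kJ/mol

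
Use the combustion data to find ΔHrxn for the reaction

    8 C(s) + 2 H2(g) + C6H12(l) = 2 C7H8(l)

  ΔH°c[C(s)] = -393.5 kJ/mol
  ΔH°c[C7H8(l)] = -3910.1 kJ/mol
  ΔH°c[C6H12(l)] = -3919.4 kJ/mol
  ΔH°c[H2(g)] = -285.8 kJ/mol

Using ΔH = Σ nΔHc°(reactants) − Σ nΔHc°(products):
= [8·(-393.5) + 2·(-285.8) + 1·(-3919.4)] − [2·(-3910.1)]
= 181.2 kJ/mol

ΔHrxn = 181.2 kJ/mol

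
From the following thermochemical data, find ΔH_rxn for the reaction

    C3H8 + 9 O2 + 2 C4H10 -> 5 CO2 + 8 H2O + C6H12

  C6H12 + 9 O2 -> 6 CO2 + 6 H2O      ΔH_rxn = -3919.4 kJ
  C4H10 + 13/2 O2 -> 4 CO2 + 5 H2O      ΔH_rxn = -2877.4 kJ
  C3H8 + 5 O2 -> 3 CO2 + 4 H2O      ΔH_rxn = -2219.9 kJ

equation 1 reversed: +3919.4 kJ
equation 2 × 2: (2)·(-2877.4) = -5754.8 kJ
equation 3 as written: -2219.9 kJ
ΔH_rxn = (-1)·(-3919.4) + (2)·(-2877.4) + (1)·(-2219.9) = -4055.3 kJ

ΔH_rxn = -4055.3 kJ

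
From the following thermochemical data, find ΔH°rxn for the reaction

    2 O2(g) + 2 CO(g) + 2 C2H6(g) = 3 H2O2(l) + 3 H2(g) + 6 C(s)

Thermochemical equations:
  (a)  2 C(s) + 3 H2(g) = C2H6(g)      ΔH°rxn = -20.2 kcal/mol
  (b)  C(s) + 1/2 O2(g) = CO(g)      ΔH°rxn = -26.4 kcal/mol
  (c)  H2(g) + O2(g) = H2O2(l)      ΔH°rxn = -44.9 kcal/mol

(a) reversed and × 2 (C2H6(g) must end up as a reactant; ×2 to match 2 C2H6(g) in the target): (-2)·(-20.2) = +40.4 kcal/mol
(b) reversed and × 2 (CO(g) must end up as a reactant; ×2 to match 2 CO(g) in the target): (-2)·(-26.4) = +52.8 kcal/mol
(c) × 3 (scale by 3 for the 3 H2O2(l)): (3)·(-44.9) = -134.7 kcal/mol
ΔH°rxn = (-2)·(-20.2) + (-2)·(-26.4) + (3)·(-44.9) = -41.5 kcal/mol

ΔH°rxn = -41.5 kcal/mol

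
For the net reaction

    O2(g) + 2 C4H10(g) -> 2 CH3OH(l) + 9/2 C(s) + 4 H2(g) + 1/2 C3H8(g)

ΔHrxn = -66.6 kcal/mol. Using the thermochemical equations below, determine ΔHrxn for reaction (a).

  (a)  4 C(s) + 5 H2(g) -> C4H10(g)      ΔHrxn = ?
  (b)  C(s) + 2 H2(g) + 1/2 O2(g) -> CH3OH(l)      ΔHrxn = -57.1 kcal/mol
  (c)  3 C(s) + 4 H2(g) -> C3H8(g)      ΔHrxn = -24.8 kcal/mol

(a) reversed and × 2 (reverse to put C4H10(g) on the reactant side; ×2 to match 2 C4H10(g) in the target): contributes −2·x
(b) × 2 (×2 to match 2 CH3OH(l) in the target): (2)·(-57.1) = -114.2 kcal/mol
(c) × 1/2 (scale by 1/2 for the 1/2 C3H8(g)): (1/2)·(-24.8) = -12.4 kcal/mol
-66.6 = (-114.2) + (-12.4) − 2·x
x = (-66.6 − (-126.6)) / (-2) = -30.0 kcal/mol

ΔHrxn = -30.0 kcal/mol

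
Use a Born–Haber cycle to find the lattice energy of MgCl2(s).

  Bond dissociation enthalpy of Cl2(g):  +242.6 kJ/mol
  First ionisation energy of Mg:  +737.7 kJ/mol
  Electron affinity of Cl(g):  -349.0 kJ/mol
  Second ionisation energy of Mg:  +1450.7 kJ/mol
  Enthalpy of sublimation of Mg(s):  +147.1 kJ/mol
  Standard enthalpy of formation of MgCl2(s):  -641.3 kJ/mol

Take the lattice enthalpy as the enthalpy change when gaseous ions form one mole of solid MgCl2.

ΔHf° = 1·ΔHsub + 1·(ΣIE) + 1·D(Cl2) + 2·EA + U
-641.3 = 1·(+147.1) + 1·(+2188.4) + 1·(+242.6) + 2·(-349.0) + U
U = -641.3 − (+1880.1) = -2521.4 kJ/mol

U = -2521.4 kJ/mol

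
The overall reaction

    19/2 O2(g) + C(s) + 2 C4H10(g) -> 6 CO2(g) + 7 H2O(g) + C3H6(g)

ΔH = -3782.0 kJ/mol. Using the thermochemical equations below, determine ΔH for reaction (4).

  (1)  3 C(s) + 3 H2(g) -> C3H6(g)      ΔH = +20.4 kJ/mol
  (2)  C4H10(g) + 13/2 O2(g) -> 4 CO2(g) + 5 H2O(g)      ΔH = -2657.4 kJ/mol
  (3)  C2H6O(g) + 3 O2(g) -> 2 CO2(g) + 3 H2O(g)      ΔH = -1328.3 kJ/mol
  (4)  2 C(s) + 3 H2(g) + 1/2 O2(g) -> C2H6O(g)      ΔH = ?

(1) as written (C3H6(g) already on the product side): +20.4 kJ/mol
(2) × 2 (×2 to match 2 C4H10(g) in the target): (2)·(-2657.4) = -5314.8 kJ/mol
(3) reversed: +1328.3 kJ/mol
(4) reversed: contributes −x
-3782.0 = (+20.4) + (-5314.8) + (+1328.3) − x
x = (-3782.0 − (-3966.1)) / (-1) = -184.1 kJ/mol

ΔH = -184.1 kJ/mol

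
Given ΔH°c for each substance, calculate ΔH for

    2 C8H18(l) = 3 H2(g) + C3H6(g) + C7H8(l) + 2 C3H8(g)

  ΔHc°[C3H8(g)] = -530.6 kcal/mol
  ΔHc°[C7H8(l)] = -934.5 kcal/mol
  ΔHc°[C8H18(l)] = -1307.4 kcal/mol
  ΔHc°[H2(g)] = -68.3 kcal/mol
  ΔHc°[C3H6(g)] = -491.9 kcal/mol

With combustion enthalpies, reactants minus products:
= [2·(-1307.4)] − [3·(-68.3) + 1·(-491.9) + 1·(-934.5) + 2·(-530.6)]
= 77.7 kcal/mol

ΔH = 77.7 kcal/mol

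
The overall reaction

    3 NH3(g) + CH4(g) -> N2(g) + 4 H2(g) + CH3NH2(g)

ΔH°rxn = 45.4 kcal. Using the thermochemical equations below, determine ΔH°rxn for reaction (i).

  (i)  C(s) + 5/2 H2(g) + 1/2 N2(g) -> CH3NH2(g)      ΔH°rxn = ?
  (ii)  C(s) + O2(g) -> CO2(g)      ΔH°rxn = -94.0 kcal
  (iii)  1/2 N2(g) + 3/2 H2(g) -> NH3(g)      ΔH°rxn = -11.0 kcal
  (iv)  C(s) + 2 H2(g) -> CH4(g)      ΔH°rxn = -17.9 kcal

ΔH°rxn = -5.5 kcal

(i) as written (CH3NH2(g) already on the product side): contributes x
(ii): not needed (CO2(g) appears nowhere else).
(iii) reversed and × 3 (NH3(g) must end up as a reactant; ×3 to match 3 NH3(g) in the target): (-3)·(-11.0) = +33.0 kcal
(iv) reversed (reverse to put CH4(g) on the reactant side): +17.9 kcal
+45.4 = (+33.0) + (+17.9) + x
x = (+45.4 − (+50.9)) / (1) = -5.5 kcal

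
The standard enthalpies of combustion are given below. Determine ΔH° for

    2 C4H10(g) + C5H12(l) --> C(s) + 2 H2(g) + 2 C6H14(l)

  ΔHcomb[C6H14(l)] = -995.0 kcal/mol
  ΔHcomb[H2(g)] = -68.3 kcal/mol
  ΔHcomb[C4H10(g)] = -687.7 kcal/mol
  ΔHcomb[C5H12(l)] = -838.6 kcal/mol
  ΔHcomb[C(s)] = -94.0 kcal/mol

With combustion enthalpies, reactants minus products:
= [2·(-687.7) + 1·(-838.6)] − [1·(-94.0) + 2·(-68.3) + 2·(-995.0)]
= 6.6 kcal/mol

ΔH° = 6.6 kcal/mol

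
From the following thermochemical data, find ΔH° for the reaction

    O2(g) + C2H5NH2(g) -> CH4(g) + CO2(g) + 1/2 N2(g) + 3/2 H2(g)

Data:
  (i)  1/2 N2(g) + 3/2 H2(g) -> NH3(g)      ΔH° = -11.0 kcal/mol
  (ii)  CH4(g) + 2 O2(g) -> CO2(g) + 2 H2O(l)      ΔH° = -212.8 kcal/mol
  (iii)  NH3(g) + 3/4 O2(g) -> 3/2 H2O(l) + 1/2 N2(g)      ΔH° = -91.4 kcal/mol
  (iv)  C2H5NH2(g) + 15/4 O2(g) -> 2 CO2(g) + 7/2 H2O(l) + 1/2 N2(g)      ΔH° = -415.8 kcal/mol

(i) reversed (H2(g) must end up as a product): +11.0 kcal/mol
(ii) reversed (reverse to put CH4(g) on the product side): +212.8 kcal/mol
(iii) reversed: +91.4 kcal/mol
(iv) as written (C2H5NH2(g) already on the reactant side): -415.8 kcal/mol
ΔH° = (-1)·(-11.0) + (-1)·(-212.8) + (-1)·(-91.4) + (1)·(-415.8) = -100.6 kcal/mol

ΔH° = -100.6 kcal/mol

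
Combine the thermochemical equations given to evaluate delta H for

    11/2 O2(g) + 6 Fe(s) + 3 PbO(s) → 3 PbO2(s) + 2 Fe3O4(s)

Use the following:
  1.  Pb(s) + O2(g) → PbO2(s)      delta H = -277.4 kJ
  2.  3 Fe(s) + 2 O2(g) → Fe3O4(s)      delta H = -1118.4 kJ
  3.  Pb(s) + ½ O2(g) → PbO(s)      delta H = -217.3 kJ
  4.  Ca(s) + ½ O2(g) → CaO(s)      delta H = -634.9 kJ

delta H = -2417.1 kJ

eq. 1 × 3 (scale by 3 for the 3 PbO2(s)): (3)·(-277.4) = -832.2 kJ
eq. 2 × 2 (×2 to match 2 Fe3O4(s) in the target): (2)·(-1118.4) = -2236.8 kJ
eq. 3 reversed and × 3 (reverse to put PbO(s) on the reactant side; scale by 3 for the 3 PbO(s)): (-3)·(-217.3) = +651.9 kJ
eq. 4: not needed (Ca(s) appears nowhere else).
delta H = (-832.2) + (-2236.8) + (+651.9) = -2417.1 kJ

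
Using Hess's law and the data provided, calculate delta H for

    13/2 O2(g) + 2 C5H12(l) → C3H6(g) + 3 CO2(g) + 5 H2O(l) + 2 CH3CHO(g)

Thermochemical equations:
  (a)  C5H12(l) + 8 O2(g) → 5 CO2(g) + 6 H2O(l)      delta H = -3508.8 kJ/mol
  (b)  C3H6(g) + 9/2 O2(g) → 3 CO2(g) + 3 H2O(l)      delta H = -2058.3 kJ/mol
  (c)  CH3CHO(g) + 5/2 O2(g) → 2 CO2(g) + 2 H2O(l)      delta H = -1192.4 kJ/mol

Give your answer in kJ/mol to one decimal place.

(a) × 2 (×2 to match 2 C5H12(l) in the target): (2)·(-3508.8) = -7017.6 kJ/mol
(b) reversed (reverse to put C3H6(g) on the product side): +2058.3 kJ/mol
(c) reversed and × 2 (reverse to put CH3CHO(g) on the product side; scale by 2 for the 2 CH3CHO(g)): (-2)·(-1192.4) = +2384.8 kJ/mol
delta H = (-7017.6) + (+2058.3) + (+2384.8) = -2574.5 kJ/mol

delta H = -2574.5 kJ/mol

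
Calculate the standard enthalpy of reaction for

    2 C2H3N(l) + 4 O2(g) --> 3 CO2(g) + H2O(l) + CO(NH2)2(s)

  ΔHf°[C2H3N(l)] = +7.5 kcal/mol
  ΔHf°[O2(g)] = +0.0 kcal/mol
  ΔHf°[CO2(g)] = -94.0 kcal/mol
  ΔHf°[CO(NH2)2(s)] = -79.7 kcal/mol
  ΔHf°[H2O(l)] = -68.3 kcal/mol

Products: 3·(-94.0) + 1·(-68.3) + 1·(-79.7) = -430.0
Reactants: 2·(+7.5) + 4·(+0.0) = +15.0
ΔH_rxn = (-430.0) − (+15.0) = -445.0 kcal/mol

ΔH_rxn = -445.0 kcal/mol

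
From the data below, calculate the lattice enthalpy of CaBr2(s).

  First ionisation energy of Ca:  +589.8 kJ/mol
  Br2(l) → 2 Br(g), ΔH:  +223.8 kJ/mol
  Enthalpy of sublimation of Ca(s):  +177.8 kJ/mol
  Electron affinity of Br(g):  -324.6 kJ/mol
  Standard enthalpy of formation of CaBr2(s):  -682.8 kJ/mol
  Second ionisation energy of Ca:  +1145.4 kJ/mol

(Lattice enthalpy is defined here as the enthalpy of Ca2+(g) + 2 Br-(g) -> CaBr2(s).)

ΔHf° = 1·ΔHsub + 1·(ΣIE) + 1·D(Br2) + 2·EA + U
-682.8 = 1·(+177.8) + 1·(+1735.2) + 1·(+223.8) + 2·(-324.6) + U
U = -682.8 − (+1487.6) = -2170.4 kJ/mol

U = -2170.4 kJ/mol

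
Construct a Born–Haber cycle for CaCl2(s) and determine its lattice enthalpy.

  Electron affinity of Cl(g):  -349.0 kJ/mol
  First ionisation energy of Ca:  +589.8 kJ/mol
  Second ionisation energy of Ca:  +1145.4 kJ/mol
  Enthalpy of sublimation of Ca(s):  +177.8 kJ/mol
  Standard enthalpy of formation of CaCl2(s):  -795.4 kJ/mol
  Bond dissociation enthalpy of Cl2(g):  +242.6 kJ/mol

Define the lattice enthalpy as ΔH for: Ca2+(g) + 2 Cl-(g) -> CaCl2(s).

ΔHf° = 1·ΔHsub + 1·(ΣIE) + 1·D(Cl2) + 2·EA + U
-795.4 = 1·(+177.8) + 1·(+1735.2) + 1·(+242.6) + 2·(-349.0) + U
U = -795.4 − (+1457.6) = -2253.0 kJ/mol

U = -2253.0 kJ/mol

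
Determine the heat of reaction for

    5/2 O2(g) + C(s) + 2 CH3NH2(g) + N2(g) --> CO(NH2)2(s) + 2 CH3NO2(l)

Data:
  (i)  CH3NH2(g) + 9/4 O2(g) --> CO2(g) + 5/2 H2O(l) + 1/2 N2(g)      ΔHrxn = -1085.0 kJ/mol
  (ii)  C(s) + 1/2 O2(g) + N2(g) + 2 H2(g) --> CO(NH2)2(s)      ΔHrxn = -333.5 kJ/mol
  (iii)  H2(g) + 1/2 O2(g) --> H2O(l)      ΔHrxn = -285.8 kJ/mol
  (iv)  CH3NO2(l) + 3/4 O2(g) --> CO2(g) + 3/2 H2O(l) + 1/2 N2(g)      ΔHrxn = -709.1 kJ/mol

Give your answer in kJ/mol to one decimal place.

(i) × 2: (2)·(-1085.0) = -2170.0 kJ/mol
(ii) as written: -333.5 kJ/mol
(iii) reversed and × 2: (-2)·(-285.8) = +571.6 kJ/mol
(iv) reversed and × 2: (-2)·(-709.1) = +1418.2 kJ/mol
Summing the manipulated equations, ΔHrxn = (2)·(-1085.0) + (1)·(-333.5) + (-2)·(-285.8) + (-2)·(-709.1) = -513.7 kJ/mol

ΔHrxn = -513.7 kJ/mol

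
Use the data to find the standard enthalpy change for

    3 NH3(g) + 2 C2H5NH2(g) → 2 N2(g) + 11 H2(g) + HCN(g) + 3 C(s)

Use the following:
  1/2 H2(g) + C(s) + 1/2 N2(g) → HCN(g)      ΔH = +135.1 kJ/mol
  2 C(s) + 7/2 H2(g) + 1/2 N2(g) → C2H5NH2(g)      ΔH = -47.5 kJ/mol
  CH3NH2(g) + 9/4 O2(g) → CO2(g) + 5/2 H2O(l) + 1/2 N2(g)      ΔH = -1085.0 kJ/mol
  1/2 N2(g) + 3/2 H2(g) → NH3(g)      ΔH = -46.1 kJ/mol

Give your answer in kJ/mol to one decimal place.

equation 1 as written (HCN(g) already on the product side): +135.1 kJ/mol
equation 2 reversed and × 2 (reverse to put C2H5NH2(g) on the reactant side; scale by 2 for the 2 C2H5NH2(g)): (-2)·(-47.5) = +95.0 kJ/mol
equation 3: not needed (O2(g) appears nowhere else).
equation 4 reversed and × 3 (reverse to put NH3(g) on the reactant side; scale by 3 for the 3 NH3(g)): (-3)·(-46.1) = +138.3 kJ/mol
ΔH = (+135.1) + (+95.0) + (+138.3) = 368.4 kJ/mol

ΔH = 368.4 kJ/mol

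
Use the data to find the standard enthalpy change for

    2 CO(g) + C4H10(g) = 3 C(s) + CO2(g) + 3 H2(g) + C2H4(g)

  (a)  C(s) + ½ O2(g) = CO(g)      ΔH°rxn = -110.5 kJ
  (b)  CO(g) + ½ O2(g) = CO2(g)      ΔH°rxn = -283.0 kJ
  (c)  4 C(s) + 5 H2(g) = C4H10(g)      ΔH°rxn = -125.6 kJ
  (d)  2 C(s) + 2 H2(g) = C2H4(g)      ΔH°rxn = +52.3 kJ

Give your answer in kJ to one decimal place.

(a) reversed: +110.5 kJ
(b) as written: -283.0 kJ
(c) reversed: +125.6 kJ
(d) as written: +52.3 kJ
ΔH°rxn = (+110.5) + (-283.0) + (+125.6) + (+52.3) = 5.4 kJ

ΔH°rxn = 5.4 kJ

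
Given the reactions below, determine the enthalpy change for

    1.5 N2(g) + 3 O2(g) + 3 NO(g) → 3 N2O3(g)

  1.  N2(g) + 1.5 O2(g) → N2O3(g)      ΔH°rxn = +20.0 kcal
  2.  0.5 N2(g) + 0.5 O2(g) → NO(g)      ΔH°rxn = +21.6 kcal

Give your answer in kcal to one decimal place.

eq. 1 × 3: (3)·(+20.0) = +60.0 kcal
eq. 2 reversed and × 3: (-3)·(+21.6) = -64.8 kcal
ΔH°rxn = (3)·(+20.0) + (-3)·(+21.6) = -4.8 kcal

ΔH°rxn = -4.8 kcal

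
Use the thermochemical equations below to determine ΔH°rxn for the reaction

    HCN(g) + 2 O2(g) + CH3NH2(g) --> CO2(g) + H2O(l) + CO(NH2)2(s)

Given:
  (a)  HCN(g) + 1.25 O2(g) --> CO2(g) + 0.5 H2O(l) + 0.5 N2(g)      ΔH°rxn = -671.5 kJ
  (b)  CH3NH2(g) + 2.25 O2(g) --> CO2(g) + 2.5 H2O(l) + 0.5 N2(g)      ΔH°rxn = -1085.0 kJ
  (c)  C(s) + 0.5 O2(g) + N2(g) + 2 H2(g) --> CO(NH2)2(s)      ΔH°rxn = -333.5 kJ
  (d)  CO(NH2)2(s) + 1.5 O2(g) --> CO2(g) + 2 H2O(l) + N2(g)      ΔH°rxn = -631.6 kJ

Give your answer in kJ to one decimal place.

(a) as written: -671.5 kJ
(b) as written: -1085.0 kJ
(c): not needed.
(d) reversed: +631.6 kJ
Summing the manipulated equations, ΔH°rxn = (-671.5) + (-1085.0) + (+631.6) = -1124.9 kJ

ΔH°rxn = -1124.9 kJ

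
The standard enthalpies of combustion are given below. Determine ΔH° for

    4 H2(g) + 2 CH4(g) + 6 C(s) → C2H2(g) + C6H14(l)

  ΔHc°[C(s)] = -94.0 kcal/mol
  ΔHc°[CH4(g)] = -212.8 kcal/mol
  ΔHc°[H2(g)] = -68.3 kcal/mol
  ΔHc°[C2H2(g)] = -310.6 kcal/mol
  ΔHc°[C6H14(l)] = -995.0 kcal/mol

ΔH° = 42.8 kcal/mol

Using ΔH = Σ nΔHc°(reactants) − Σ nΔHc°(products):
= [4·(-68.3) + 2·(-212.8) + 6·(-94.0)] − [1·(-310.6) + 1·(-995.0)]
= 42.8 kcal/mol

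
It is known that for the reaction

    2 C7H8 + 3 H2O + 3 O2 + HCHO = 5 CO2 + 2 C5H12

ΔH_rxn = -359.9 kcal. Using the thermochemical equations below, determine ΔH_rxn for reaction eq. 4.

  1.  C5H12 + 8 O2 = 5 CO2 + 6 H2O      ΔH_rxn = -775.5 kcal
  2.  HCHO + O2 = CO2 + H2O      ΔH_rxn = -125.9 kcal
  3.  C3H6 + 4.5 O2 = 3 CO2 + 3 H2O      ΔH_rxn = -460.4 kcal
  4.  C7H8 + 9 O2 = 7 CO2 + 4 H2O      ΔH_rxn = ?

eq. 1 reversed and × 2: (-2)·(-775.5) = +1551.0 kcal
eq. 2 as written: -125.9 kcal
eq. 3: not needed.
eq. 4 × 2: contributes 2·x
-359.9 = (+1551.0) + (-125.9) + 2·x
x = (-359.9 − (+1425.1)) / (2) = -892.5 kcal

ΔH_rxn = -892.5 kcal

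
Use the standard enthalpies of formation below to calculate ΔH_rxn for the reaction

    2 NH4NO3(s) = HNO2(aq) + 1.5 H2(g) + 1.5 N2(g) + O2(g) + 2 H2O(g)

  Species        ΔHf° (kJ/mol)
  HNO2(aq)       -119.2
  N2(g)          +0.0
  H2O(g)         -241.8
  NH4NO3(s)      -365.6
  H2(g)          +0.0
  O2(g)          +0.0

Products: 1·(-119.2) + 3/2·(+0.0) + 3/2·(+0.0) + 1·(+0.0) + 2·(-241.8) = -602.8
Reactants: 2·(-365.6) = -731.2
ΔH_rxn = (-602.8) − (-731.2) = 128.4 kJ/mol

ΔH_rxn = 128.4 kJ/mol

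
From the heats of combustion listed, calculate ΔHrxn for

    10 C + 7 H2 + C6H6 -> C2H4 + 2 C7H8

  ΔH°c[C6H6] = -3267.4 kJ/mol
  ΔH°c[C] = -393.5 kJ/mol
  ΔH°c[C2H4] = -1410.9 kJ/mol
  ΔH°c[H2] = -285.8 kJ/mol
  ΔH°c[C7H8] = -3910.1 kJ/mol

With combustion enthalpies, reactants minus products:
= [10·(-393.5) + 7·(-285.8) + 1·(-3267.4)] − [1·(-1410.9) + 2·(-3910.1)]
= 28.1 kJ/mol

ΔHrxn = 28.1 kJ/mol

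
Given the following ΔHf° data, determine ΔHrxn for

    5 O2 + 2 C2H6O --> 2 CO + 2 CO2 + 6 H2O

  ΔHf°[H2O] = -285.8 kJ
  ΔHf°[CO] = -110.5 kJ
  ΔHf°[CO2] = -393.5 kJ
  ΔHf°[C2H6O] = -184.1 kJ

ΔH°rxn = Σ nΔHf°(products) − Σ nΔHf°(reactants).
Products: 2·(-110.5) + 2·(-393.5) + 6·(-285.8) = -2722.8
Reactants: 5·(+0.0) + 2·(-184.1) = -368.2
ΔHrxn = (-2722.8) − (-368.2) = -2354.6 kJ

ΔHrxn = -2354.6 kJ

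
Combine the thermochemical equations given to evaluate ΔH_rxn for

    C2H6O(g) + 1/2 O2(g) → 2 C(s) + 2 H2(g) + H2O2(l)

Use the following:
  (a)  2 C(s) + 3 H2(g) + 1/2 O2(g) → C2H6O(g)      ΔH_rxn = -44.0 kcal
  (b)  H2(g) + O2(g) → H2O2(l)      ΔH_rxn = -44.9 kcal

ΔH_rxn = -0.9 kcal

(a) reversed (reverse to put C2H6O(g) on the reactant side): +44.0 kcal
(b) as written (H2O2(l) already on the product side): -44.9 kcal
By Hess's law, ΔH_rxn = (+44.0) + (-44.9) = -0.9 kcal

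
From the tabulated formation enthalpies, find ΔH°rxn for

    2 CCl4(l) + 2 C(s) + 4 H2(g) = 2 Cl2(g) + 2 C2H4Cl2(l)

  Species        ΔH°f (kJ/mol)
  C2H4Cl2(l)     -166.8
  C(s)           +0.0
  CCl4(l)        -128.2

ΔH°rxn = -77.2 kJ/mol

Products: 2·(+0.0) + 2·(-166.8) = -333.6
Reactants: 2·(-128.2) + 2·(+0.0) + 4·(+0.0) = -256.4
ΔH°rxn = (-333.6) − (-256.4) = -77.2 kJ/mol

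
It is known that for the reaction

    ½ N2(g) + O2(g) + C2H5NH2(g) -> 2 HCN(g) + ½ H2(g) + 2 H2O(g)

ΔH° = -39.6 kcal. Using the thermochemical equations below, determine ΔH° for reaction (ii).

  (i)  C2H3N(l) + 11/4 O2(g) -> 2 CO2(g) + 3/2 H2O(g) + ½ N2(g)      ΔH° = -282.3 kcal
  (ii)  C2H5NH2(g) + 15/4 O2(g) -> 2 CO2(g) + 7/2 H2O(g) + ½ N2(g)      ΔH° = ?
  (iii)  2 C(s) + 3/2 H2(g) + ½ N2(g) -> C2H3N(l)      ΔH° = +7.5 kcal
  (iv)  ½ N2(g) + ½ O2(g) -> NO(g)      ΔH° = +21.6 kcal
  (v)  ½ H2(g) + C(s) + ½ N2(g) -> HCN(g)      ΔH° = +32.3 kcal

ΔH° = -379.0 kcal

(i) reversed: +282.3 kcal
(ii) as written (C2H5NH2(g) already on the reactant side): contributes x
(iii) reversed: -7.5 kcal
(iv): not needed (NO(g) appears nowhere else).
(v) × 2 (scale by 2 for the 2 HCN(g)): (2)·(+32.3) = +64.6 kcal
-39.6 = (+282.3) + (-7.5) + (+64.6) + x
x = (-39.6 − (+339.4)) / (1) = -379.0 kcal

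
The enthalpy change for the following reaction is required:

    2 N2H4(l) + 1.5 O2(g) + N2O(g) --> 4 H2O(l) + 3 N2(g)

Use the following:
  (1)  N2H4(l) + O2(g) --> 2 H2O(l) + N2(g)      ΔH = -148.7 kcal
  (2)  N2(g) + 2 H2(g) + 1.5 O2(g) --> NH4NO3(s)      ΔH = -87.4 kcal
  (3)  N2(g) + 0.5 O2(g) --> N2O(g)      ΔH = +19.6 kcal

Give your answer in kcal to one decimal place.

(1) × 2: (2)·(-148.7) = -297.4 kcal
(2): not needed.
(3) reversed: -19.6 kcal
Combining the equations, ΔH = (2)·(-148.7) + (-1)·(+19.6) = -317.0 kcal

ΔH = -317.0 kcal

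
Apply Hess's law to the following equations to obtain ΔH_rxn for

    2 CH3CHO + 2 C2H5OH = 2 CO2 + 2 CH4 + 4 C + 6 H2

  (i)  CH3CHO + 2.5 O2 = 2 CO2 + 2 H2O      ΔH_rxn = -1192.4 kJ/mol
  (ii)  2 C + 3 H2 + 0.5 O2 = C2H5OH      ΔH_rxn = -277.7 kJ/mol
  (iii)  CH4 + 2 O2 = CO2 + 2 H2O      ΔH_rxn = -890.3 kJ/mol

(i) × 2: (2)·(-1192.4) = -2384.8 kJ/mol
(ii) reversed and × 2: (-2)·(-277.7) = +555.4 kJ/mol
(iii) reversed and × 2: (-2)·(-890.3) = +1780.6 kJ/mol
Since enthalpy is a state function, ΔH_rxn = (-2384.8) + (+555.4) + (+1780.6) = -48.8 kJ/mol

ΔH_rxn = -48.8 kJ/mol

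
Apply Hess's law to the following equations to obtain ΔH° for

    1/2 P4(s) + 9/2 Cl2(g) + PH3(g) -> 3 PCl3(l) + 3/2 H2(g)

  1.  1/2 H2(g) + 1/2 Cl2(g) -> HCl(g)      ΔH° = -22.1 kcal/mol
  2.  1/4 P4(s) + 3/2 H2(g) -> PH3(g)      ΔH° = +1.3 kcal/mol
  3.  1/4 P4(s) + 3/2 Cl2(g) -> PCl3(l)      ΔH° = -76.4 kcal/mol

ΔH° = -230.5 kcal/mol

eq. 1: not needed.
eq. 2 reversed: -1.3 kcal/mol
eq. 3 × 3: (3)·(-76.4) = -229.2 kcal/mol
Combining the equations, ΔH° = (-1.3) + (-229.2) = -230.5 kcal/mol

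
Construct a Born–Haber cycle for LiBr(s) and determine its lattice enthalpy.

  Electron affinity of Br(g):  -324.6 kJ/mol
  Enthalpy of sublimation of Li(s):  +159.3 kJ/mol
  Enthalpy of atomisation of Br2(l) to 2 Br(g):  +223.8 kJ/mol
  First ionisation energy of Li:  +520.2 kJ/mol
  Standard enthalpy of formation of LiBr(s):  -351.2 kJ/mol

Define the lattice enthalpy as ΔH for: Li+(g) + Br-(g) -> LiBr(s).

ΔHf° = 1·ΔHsub + 1·(ΣIE) + 1/2·D(Br2) + 1·EA + U
-351.2 = 1·(+159.3) + 1·(+520.2) + 1/2·(+223.8) + 1·(-324.6) + U
U = -351.2 − (+466.8) = -818.0 kJ/mol

U = -818.0 kJ/mol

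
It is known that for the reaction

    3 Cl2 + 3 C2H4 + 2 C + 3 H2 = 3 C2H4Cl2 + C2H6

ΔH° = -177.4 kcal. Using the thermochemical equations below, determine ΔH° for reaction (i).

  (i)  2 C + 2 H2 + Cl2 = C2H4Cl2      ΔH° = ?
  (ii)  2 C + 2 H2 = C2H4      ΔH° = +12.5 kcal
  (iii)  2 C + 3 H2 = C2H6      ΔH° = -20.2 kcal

(i) × 3 (×3 to match 3 C2H4Cl2 in the target): contributes 3·x
(ii) reversed and × 3 (C2H4 must end up as a reactant; ×3 to match 3 C2H4 in the target): (-3)·(+12.5) = -37.5 kcal
(iii) as written (C2H6 already on the product side): -20.2 kcal
-177.4 = (-37.5) + (-20.2) + 3·x
x = (-177.4 − (-57.7)) / (3) = -39.9 kcal

ΔH° = -39.9 kcal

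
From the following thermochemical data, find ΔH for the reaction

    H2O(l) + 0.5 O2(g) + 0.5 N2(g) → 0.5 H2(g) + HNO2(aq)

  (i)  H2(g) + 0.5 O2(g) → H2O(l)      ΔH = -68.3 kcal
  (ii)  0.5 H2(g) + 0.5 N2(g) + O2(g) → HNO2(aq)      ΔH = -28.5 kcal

ΔH = 39.8 kcal

(i) reversed: +68.3 kcal
(ii) as written: -28.5 kcal
ΔH = (-1)·(-68.3) + (1)·(-28.5) = 39.8 kcal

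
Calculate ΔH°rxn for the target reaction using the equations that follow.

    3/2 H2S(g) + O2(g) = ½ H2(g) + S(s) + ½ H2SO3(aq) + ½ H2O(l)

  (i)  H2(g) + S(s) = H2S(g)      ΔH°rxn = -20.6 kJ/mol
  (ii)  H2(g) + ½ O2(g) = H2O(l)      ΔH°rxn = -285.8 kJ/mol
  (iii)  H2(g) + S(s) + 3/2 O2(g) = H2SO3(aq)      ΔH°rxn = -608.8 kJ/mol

ΔH°rxn = -416.4 kJ/mol

(i) reversed and × 3/2: (-3/2)·(-20.6) = +30.9 kJ/mol
(ii) × 1/2: (1/2)·(-285.8) = -142.9 kJ/mol
(iii) × 1/2: (1/2)·(-608.8) = -304.4 kJ/mol
Combining the equations, ΔH°rxn = (-3/2)·(-20.6) + (1/2)·(-285.8) + (1/2)·(-608.8) = -416.4 kJ/mol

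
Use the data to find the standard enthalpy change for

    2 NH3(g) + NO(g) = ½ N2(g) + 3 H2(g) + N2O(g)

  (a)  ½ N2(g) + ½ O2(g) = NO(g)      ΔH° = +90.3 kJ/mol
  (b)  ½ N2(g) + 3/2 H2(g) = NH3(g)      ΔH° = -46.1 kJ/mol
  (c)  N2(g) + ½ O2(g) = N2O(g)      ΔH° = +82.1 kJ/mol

(a) reversed: -90.3 kJ/mol
(b) reversed and × 2: (-2)·(-46.1) = +92.2 kJ/mol
(c) as written: +82.1 kJ/mol
Combining the equations, ΔH° = (-1)·(+90.3) + (-2)·(-46.1) + (1)·(+82.1) = 84.0 kJ/mol

ΔH° = 84.0 kJ/mol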